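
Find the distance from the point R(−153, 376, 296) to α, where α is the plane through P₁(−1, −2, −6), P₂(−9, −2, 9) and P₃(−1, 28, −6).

8

P₁P₂ = (−8, 0, 15) and P₁P₃ = (0, 30, 0), so a normal is n = P₁P₂ × P₁P₃ = (−450, 0, −240).
n = (−450, 0, −240); n·P − 1890 = -4080; |n| = 510; distance = 4080/510 = 8.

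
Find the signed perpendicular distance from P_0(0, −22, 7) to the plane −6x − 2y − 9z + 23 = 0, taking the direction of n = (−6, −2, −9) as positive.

4/11

n·P_0 − (-23) = 4.
|n| = 11, so the signed distance is 4/11.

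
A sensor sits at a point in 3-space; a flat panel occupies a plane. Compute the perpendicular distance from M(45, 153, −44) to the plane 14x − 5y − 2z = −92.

d = |14·45 + (-5)·153 + (-2)·(-44) − (-92)| / √(196 + 25 + 4) = |45| / 15 = 3.

3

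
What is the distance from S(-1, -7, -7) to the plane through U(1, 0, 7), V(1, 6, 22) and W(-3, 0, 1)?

UV = (0, 6, 15) and UW = (-4, 0, -6), so a normal is n = UV × UW = (-36, -60, 24).
Then n·(-1, -7, -7) - 132 = 156.
|n| = √(1296 + 3600 + 576) = 12√38, so the distance is |156|/(12√38) = 13/√38.

13√38/38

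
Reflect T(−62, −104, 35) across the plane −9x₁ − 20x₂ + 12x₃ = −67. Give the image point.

n = (−9, −20, 12), |n|² = 625, n·T − (-67) = 3125, so t = 3125/625 = 5.
Foot F = T − 5·n = (−17, −4, −25); the reflection is 2F − T = (28, 96, −85).

(28, 96, -85)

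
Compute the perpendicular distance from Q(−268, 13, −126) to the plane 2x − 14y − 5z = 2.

6

Normal vector n = (2, −14, −5), and n·(−268, 13, −126) − 2 = −90.
|n| = √(4 + 196 + 25) = 15, so the distance is |-90|/15 = 6.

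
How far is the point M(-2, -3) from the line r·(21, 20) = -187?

85/29

The normal to the line is n = (21, 20) with |n| = 29.
|n·M − (-187)| = |-102 − (-187)| = 85, so the distance is 85/29.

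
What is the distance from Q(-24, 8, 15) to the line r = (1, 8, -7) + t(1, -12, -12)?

Direction vector d = (1, -12, -12).
AP = (-25, 0, 22); AP·d = -289, |AP|² = 1109, |d|² = 289.
distance² = |AP|² − (AP·d)²/|d|² = 1109 − 83521/289 = 820, so the distance is 2√205.

2√205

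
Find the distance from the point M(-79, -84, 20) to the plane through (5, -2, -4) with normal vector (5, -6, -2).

The plane has equation n·(r − (5, -2, -4)) = 0, i.e. n·r = 45.
d = |5·(-79) + (-6)·(-84) + (-2)·20 − 45| / √(25 + 36 + 4) = |24| / √65 = 24√65/65.

24/√65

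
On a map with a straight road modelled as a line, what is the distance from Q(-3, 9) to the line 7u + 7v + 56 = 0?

The normal to the line is n = (7, 7) with |n| = 7√2.
|n·Q − (-56)| = |42 − (-56)| = 98, so the distance is 98/(7√2) = 7√2.

7√2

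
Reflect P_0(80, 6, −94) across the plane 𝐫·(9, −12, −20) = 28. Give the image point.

(8, 102, 66)

n = (9, −12, −20), |n|² = 625, n·P_0 − 28 = 2500, so t = 2500/625 = 4.
Foot F = P_0 − 4·n = (44, 54, −14); the reflection is 2F − P_0 = (8, 102, 66).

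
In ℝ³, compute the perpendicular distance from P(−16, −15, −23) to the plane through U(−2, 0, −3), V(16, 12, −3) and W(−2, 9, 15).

26√61/61

UV = (18, 12, 0) and UW = (0, 9, 18), so a normal is n = UV × UW = (216, −324, 162).
Then n·(−16, −15, −23) − (−918) = −1404.
|n| = √(46656 + 104976 + 26244) = 54√61, so the distance is |-1404|/(54√61) = 26√61/61.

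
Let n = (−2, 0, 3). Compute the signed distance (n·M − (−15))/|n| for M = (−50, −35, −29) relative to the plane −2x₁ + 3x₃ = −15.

n·M − (-15) = 28.
|n| = √13, so the signed distance is 28√13/13.

28√13/13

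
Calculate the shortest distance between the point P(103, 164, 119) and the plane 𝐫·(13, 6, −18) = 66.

Normal vector n = (13, 6, −18), and n·(103, 164, 119) − 66 = 115.
|n| = √(169 + 36 + 324) = 23, so the distance is |115|/23 = 5.

5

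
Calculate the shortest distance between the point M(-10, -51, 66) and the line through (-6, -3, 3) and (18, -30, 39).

A direction vector is d = (24, -27, 36).
AP = (-4, -48, 63); AP·d = 3468, |AP|² = 6289, |d|² = 2601.
distance² = |AP|² − (AP·d)²/|d|² = 6289 − 12027024/2601 = 1665, so the distance is 3√185.

3√185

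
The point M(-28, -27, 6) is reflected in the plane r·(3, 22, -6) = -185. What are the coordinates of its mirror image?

n = (3, 22, -6), |n|² = 529, n·M − (-185) = -529, so t = -529/529 = -1.
Foot F = M − (-1)·n = (-25, -5, 0); the reflection is 2F − M = (-22, 17, -6).

(-22, 17, -6)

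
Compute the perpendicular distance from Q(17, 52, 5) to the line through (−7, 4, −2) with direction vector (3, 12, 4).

15

Direction vector d = (3, 12, 4).
AP = (24, 48, 7), and AP × d = (108, −75, 144).
|AP × d|² = 38025 and |d|² = 169, so the distance is √(38025/169) = √225 = 15.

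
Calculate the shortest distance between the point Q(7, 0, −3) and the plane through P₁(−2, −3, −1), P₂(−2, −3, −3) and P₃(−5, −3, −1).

3

P₁P₂ = (0, 0, −2) and P₁P₃ = (−3, 0, 0), so a normal is n = P₁P₂ × P₁P₃ = (0, 6, 0).
Then n·(7, 0, −3) − (−18) = 18.
|n| = √(0 + 36 + 0) = 6, so the distance is |18|/6 = 3.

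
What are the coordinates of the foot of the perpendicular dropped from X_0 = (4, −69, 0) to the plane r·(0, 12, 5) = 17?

(4, -9, 25)

n = (0, 12, 5), |n|² = 169, and n·X_0 − 17 = -845.
t = -845/169 = -5, so the foot is X_0 − t·n = (4, −69, 0) − (-5)·(0, 12, 5) = (4, −9, 25).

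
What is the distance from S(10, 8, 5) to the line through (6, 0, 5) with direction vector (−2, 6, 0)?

Direction vector d = (−2, 6, 0).
AP = (4, 8, 0); AP·d = 40, |AP|² = 80, |d|² = 40.
distance² = |AP|² − (AP·d)²/|d|² = 80 − 1600/40 = 40, so the distance is 2√10.

2√10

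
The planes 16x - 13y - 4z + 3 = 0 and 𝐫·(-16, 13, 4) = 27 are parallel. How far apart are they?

Divide the second equation by -1 to match normals: 16x - 13y - 4z = -27.
With common normal n = (16, -13, -4) (|n| = 21), the distance is |(-3) − (-27)|/|n| = 24/21 = 8/7.

8/7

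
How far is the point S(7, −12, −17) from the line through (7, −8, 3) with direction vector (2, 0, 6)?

2√14

Direction vector d = (2, 0, 6).
AP = (0, −4, −20), and AP × d = (−24, −40, 8).
|AP × d|² = 2240 and |d|² = 40, so the distance is √(2240/40) = √56 = 2√14.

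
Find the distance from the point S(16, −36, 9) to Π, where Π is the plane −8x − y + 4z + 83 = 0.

Normal vector n = (−8, −1, 4), and n·(16, −36, 9) − (−83) = 27.
|n| = √(64 + 1 + 16) = 9, so the distance is |27|/9 = 3.

3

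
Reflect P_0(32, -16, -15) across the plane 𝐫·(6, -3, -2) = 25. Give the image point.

(-28, 14, 5)

With n = (6, -3, -2), the signed offset is (n·P_0 − 25)/|n|² = 245/49 = 5.
P_0' = P_0 − 2t·n = (32, -16, -15) − 10·(6, -3, -2) = (-28, 14, 5).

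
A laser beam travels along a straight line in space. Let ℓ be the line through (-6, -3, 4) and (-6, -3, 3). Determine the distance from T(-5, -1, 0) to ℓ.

√5

A direction vector is d = (0, 0, -1).
AP = (1, 2, -4), and AP × d = (-2, 1, 0).
|AP × d|² = 5 and |d|² = 1, so the distance is √5.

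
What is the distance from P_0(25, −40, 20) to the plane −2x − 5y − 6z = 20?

Normal vector n = (−2, −5, −6), and n·(25, −40, 20) − 20 = 10.
|n| = √(4 + 25 + 36) = √65, so the distance is |10|/√65 = 10/√65.

2√65/13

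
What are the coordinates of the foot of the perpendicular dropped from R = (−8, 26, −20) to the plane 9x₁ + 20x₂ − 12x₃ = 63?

n = (9, 20, −12), |n|² = 625, and n·R − 63 = 625.
t = 625/625 = 1, so the foot is R − t·n = (−8, 26, −20) − 1·(9, 20, −12) = (−17, 6, −8).

(-17, 6, -8)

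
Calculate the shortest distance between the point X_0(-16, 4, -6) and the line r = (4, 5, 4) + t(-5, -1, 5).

15√2

Direction vector d = (-5, -1, 5).
AP = (-20, -1, -10), and AP × d = (-15, 150, 15).
|AP × d|² = 22950 and |d|² = 51, so the distance is √(22950/51) = √450 = 15√2.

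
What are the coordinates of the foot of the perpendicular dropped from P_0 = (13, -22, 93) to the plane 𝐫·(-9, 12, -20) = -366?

n = (-9, 12, -20), |n|² = 625, and n·P_0 − (-366) = -1875.
t = -1875/625 = -3, so the foot is P_0 − t·n = (13, -22, 93) − (-3)·(-9, 12, -20) = (-14, 14, 33).

(-14, 14, 33)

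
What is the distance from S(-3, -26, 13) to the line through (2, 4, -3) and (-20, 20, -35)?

2√185

A direction vector is d = (-22, 16, -32).
AP = (-5, -30, 16), and AP × d = (704, -512, -740).
|AP × d|² = 1305360 and |d|² = 1764, so the distance is √(1305360/1764) = √740 = 2√185.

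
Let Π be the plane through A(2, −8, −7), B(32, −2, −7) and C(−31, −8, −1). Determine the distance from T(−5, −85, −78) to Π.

5/3

AB = (30, 6, 0) and AC = (−33, 0, 6), so a normal is n = AB × AC = (36, −180, 198).
Then n·(−5, −85, −78) − 126 = −450.
|n| = √(1296 + 32400 + 39204) = 270, so the distance is |-450|/270 = 5/3.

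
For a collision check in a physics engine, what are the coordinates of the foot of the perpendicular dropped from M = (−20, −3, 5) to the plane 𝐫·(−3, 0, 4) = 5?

(-11, -3, -7)

n = (−3, 0, 4), |n|² = 25, and n·M − 5 = 75.
t = 75/25 = 3, so the foot is M − t·n = (−20, −3, 5) − 3·(−3, 0, 4) = (−11, −3, −7).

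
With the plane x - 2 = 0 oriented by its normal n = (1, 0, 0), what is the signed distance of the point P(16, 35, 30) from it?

n·P − 2 = 14.
|n| = 1, so the signed distance is 14/1 = 14.

14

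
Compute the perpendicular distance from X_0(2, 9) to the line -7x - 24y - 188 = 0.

d = |(-7)·2 + (-24)·9 − 188| / √(49 + 576) = |-418|/25 = 418/25.

418/25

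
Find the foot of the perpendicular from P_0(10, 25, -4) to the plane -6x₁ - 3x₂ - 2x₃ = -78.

(4, 22, -6)

The perpendicular from P_0 has direction n = (-6, -3, -2): r = (10, 25, -4) + λ(-6, -3, -2).
Substitute into the plane: n·(P_0 + λn) = -78 gives -127 + 49λ = -78, so λ = 1.
Foot = (10, 25, -4) + 1·(-6, -3, -2) = (4, 22, -6).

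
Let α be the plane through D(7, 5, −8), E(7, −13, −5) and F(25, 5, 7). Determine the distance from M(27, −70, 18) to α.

DE = (0, −18, 3) and DF = (18, 0, 15), so a normal is n = DE × DF = (−270, 54, 324).
n = (−270, 54, 324); n·P − (-4212) = -1026; |n| = 54√62; distance = 1026/(54√62) = 19√62/62.

19/√62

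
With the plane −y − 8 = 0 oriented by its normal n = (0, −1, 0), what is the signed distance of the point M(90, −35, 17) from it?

27

n·M − 8 = 27.
|n| = 1, so the signed distance is 27/1 = 27.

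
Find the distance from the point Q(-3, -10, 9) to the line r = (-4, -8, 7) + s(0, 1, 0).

√5

Direction vector d = (0, 1, 0).
AP = (1, -2, 2), and AP × d = (-2, 0, 1).
|AP × d|² = 5 and |d|² = 1, so the distance is √5.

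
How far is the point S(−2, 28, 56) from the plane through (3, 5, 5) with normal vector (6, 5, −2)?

The plane has equation n·(r − (3, 5, 5)) = 0, i.e. n·r = 33.
Then n·(−2, 28, 56) − 33 = −17.
|n| = √(36 + 25 + 4) = √65, so the distance is |-17|/√65 = 17√65/65.

17/√65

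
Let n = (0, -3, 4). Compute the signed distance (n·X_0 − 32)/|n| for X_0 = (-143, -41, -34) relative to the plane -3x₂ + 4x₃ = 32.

n·X_0 − 32 = -45.
|n| = 5, so the signed distance is -45/5 = -9.

-9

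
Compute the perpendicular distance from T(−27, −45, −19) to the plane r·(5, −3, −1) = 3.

16√35/35

n = (5, −3, −1); n·P − 3 = 16; |n| = √35; distance = 16/√35 = 16√35/35.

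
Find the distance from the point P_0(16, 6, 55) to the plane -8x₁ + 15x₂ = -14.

24/17

Normal vector n = (-8, 15, 0), and n·(16, 6, 55) - (-14) = -24.
|n| = √(64 + 225 + 0) = 17, so the distance is |-24|/17 = 24/17.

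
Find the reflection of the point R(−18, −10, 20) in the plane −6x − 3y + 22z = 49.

(-6, -4, -24)

With n = (−6, −3, 22), the signed offset is (n·R − 49)/|n|² = 529/529 = 1.
R' = R − 2t·n = (−18, −10, 20) − 2·(−6, −3, 22) = (−6, −4, −24).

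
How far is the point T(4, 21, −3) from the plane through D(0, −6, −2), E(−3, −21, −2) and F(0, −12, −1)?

√62/62

DE = (−3, −15, 0) and DF = (0, −6, 1), so a normal is n = DE × DF = (−15, 3, 18).
n = (−15, 3, 18); n·P − (-54) = 3; |n| = 3√62; distance = 3/(3√62) = √62/62.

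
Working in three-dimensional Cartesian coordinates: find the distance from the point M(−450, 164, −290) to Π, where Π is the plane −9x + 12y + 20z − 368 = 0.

6

Normal vector n = (−9, 12, 20), and n·(−450, 164, −290) − 368 = −150.
|n| = √(81 + 144 + 400) = 25, so the distance is |-150|/25 = 6.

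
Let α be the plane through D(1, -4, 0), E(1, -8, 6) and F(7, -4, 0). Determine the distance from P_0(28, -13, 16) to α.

5/√13

DE = (0, -4, 6) and DF = (6, 0, 0), so a normal is n = DE × DF = (0, 36, 24).
n = (0, 36, 24); n·P − (-144) = 60; |n| = 12√13; distance = 60/(12√13) = 5√13/13.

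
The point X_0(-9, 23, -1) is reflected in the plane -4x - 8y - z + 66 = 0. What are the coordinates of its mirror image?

(-17, 7, -3)

n = (-4, -8, -1), |n|² = 81, n·X_0 − (-66) = -81, so t = -81/81 = -1.
Foot F = X_0 − (-1)·n = (-13, 15, -2); the reflection is 2F − X_0 = (-17, 7, -3).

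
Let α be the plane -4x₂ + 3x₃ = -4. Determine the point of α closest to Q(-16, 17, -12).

(-16, 1, 0)

n = (0, -4, 3), |n|² = 25, and n·Q − (-4) = -100.
t = -100/25 = -4, so the foot is Q − t·n = (-16, 17, -12) − (-4)·(0, -4, 3) = (-16, 1, 0).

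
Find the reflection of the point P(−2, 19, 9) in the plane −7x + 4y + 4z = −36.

n = (−7, 4, 4), |n|² = 81, n·P − (-36) = 162, so t = 162/81 = 2.
Foot F = P − 2·n = (12, 11, 1); the reflection is 2F − P = (26, 3, −7).

(26, 3, -7)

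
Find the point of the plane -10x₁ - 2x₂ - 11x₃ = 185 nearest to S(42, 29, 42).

The perpendicular from S has direction n = (-10, -2, -11): r = (42, 29, 42) + μ(-10, -2, -11).
Substitute into the plane: n·(S + μn) = 185 gives -940 + 225μ = 185, so μ = 5.
Foot = (42, 29, 42) + 5·(-10, -2, -11) = (-8, 19, -13).

(-8, 19, -13)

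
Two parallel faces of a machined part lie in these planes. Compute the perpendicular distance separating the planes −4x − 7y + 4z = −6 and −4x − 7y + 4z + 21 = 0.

5/3

Both planes have normal n = (−4, −7, 4), |n| = 9. Any point on the first plane is at distance |(-21) − (-6)|/|n| = 15/9 = 5/3 from the second.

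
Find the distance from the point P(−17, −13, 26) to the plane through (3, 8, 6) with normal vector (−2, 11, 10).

3/5

The plane has equation n·(r − (3, 8, 6)) = 0, i.e. n·r = 142.
n = (−2, 11, 10); n·P − 142 = 9; |n| = 15; distance = 9/15 = 3/5.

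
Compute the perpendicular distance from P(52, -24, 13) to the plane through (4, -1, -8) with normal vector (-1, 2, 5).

The plane has equation n·(r − (4, -1, -8)) = 0, i.e. n·r = -46.
Then n·(52, -24, 13) - (-46) = 11.
|n| = √(1 + 4 + 25) = √30, so the distance is |11|/√30 = 11/√30.

11/√30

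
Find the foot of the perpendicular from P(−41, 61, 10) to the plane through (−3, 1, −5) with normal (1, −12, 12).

(-39, 37, 34)

n = (1, −12, 12), |n|² = 289, and n·P − (-75) = -578.
t = -578/289 = -2, so the foot is P − t·n = (−41, 61, 10) − (-2)·(1, −12, 12) = (−39, 37, 34).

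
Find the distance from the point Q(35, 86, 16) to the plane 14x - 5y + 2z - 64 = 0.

Normal vector n = (14, -5, 2), and n·(35, 86, 16) - 64 = 28.
|n| = √(196 + 25 + 4) = 15, so the distance is |28|/15 = 28/15.

28/15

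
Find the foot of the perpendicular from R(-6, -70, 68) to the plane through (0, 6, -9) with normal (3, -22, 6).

The perpendicular from R has direction n = (3, -22, 6): r = (-6, -70, 68) + λ(3, -22, 6).
Substitute into the plane: n·(R + λn) = -186 gives 1930 + 529λ = -186, so λ = -4.
Foot = (-6, -70, 68) + (-4)·(3, -22, 6) = (-18, 18, 44).

(-18, 18, 44)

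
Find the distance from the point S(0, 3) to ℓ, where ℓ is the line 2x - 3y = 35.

d = |2·0 + (-3)·3 − 35| / √(4 + 9) = |-44|/√13 = 44√13/13.

44√13/13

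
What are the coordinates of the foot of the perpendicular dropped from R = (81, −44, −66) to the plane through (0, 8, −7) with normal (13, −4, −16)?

n = (13, −4, −16), |n|² = 441, and n·R − 80 = 2205.
t = 2205/441 = 5, so the foot is R − t·n = (81, −44, −66) − 5·(13, −4, −16) = (16, −24, 14).

(16, -24, 14)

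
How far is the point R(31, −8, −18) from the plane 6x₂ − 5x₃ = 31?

Normal vector n = (0, 6, −5), and n·(31, −8, −18) − 31 = 11.
|n| = √(0 + 36 + 25) = √61, so the distance is |11|/√61 = 11√61/61.

11√61/61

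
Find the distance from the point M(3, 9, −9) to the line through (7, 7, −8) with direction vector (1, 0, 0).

√5

Direction vector d = (1, 0, 0).
AP = (−4, 2, −1); AP·d = -4, |AP|² = 21, |d|² = 1.
distance² = |AP|² − (AP·d)²/|d|² = 21 − 16/1 = 5, so the distance is √5.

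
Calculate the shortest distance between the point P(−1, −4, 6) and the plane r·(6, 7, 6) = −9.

1

Normal vector n = (6, 7, 6), and n·(−1, −4, 6) − (−9) = 11.
|n| = √(36 + 49 + 36) = 11, so the distance is |11|/11 = 1.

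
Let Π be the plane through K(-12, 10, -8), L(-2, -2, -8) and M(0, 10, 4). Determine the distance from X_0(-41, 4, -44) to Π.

12√97/97

KL = (10, -12, 0) and KM = (12, 0, 12), so a normal is n = KL × KM = (-144, -120, 144).
Then n·(-41, 4, -44) - (-624) = -288.
|n| = √(20736 + 14400 + 20736) = 24√97, so the distance is |-288|/(24√97) = 12√97/97.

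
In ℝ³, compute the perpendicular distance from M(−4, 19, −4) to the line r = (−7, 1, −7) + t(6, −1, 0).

Direction vector d = (6, −1, 0).
AP = (3, 18, 3); AP·d = 0, |AP|² = 342, |d|² = 37.
distance² = |AP|² − (AP·d)²/|d|² = 342 − 0/37 = 342, so the distance is 3√38.

3√38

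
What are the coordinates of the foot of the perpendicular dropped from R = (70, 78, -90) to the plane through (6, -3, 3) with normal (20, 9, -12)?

The perpendicular from R has direction n = (20, 9, -12): r = (70, 78, -90) + λ(20, 9, -12).
Substitute into the plane: n·(R + λn) = 57 gives 3182 + 625λ = 57, so λ = -5.
Foot = (70, 78, -90) + (-5)·(20, 9, -12) = (-30, 33, -30).

(-30, 33, -30)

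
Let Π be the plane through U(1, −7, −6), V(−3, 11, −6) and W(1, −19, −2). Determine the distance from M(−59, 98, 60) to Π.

UV = (−4, 18, 0) and UW = (0, −12, 4), so a normal is n = UV × UW = (72, 16, 48).
d = |72·(-59) + 16·98 + 48·60 − (-328)| / √(5184 + 256 + 2304) = |528| / 88 = 6.

6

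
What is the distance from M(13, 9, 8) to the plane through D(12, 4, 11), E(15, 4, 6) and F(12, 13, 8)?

DE = (3, 0, −5) and DF = (0, 9, −3), so a normal is n = DE × DF = (45, 9, 27).
Then n·(13, 9, 8) − 873 = 9.
|n| = √(2025 + 81 + 729) = 9√35, so the distance is |9|/(9√35) = 1/√35.

√35/35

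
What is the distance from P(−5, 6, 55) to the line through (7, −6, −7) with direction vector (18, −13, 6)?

Direction vector d = (18, −13, 6).
AP = (−12, 12, 62); AP·d = 0, |AP|² = 4132, |d|² = 529.
distance² = |AP|² − (AP·d)²/|d|² = 4132 − 0/529 = 4132, so the distance is 2√1033.

2√1033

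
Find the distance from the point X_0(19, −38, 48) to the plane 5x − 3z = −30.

19√34/34

n = (5, 0, −3); n·P − (-30) = -19; |n| = √34; distance = 19/√34.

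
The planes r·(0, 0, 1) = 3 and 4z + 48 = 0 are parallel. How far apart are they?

15

Divide the second equation by 4 to match normals: z = -12.
Both planes have normal n = (0, 0, 1), |n| = 1. Any point on the first plane is at distance |(-12) − 3|/|n| = 15/1 = 15 from the second.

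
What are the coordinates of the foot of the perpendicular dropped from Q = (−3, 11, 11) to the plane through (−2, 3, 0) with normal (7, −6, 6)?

(-40/11, 127/11, 115/11)

The perpendicular from Q has direction n = (7, −6, 6): r = (−3, 11, 11) + λ(7, −6, 6).
Substitute into the plane: n·(Q + λn) = -32 gives -21 + 121λ = -32, so λ = -1/11.
Foot = (−3, 11, 11) + (-1/11)·(7, −6, 6) = (−40/11, 127/11, 115/11).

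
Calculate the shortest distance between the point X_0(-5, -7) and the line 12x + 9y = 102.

15

The normal to the line is n = (12, 9) with |n| = 15.
|n·X_0 − 102| = |-123 − 102| = 225, so the distance is 225/15 = 15.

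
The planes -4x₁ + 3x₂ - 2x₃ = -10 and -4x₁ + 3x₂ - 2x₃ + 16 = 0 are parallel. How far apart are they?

6√29/29

With common normal n = (-4, 3, -2) (|n| = √29), the distance is |(-10) − (-16)|/|n| = 6/√29.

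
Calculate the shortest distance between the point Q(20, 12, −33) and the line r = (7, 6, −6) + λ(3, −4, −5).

Direction vector d = (3, −4, −5).
AP = (13, 6, −27); AP·d = 150, |AP|² = 934, |d|² = 50.
distance² = |AP|² − (AP·d)²/|d|² = 934 − 22500/50 = 484, so the distance is 22.

22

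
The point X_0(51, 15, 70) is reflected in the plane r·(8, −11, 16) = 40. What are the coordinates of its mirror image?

(3, 81, -26)

With n = (8, −11, 16), the signed offset is (n·X_0 − 40)/|n|² = 1323/441 = 3.
X_0' = X_0 − 2t·n = (51, 15, 70) − 6·(8, −11, 16) = (3, 81, −26).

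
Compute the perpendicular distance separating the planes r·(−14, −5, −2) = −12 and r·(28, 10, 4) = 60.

6/5

Divide the second equation by -2 to match normals: −14x₁ − 5x₂ − 2x₃ = -30.
With common normal n = (−14, −5, −2) (|n| = 15), the distance is |(-12) − (-30)|/|n| = 18/15 = 6/5.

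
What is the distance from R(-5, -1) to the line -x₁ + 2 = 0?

7

d = |(-1)·(-5) + 0·(-1) − (-2)| / √(1 + 0) = |7|/1 = 7.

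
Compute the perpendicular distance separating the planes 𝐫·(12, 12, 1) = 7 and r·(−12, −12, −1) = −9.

Divide the second equation by -1 to match normals: 12x + 12y + z = 9.
Both planes have normal n = (12, 12, 1), |n| = 17. Any point on the first plane is at distance |9 − 7|/|n| = 2/17 from the second.

2/17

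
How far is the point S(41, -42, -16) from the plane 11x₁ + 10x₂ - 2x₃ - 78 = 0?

1

Normal vector n = (11, 10, -2), and n·(41, -42, -16) - 78 = -15.
|n| = √(121 + 100 + 4) = 15, so the distance is |-15|/15 = 1.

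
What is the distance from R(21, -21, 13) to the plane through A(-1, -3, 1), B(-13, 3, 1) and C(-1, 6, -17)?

2/√6

AB = (-12, 6, 0) and AC = (0, 9, -18), so a normal is n = AB × AC = (-108, -216, -108).
Then n·(21, -21, 13) - 648 = 216.
|n| = √(11664 + 46656 + 11664) = 108√6, so the distance is |216|/(108√6) = √6/3.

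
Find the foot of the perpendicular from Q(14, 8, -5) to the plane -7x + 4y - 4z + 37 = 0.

(119/9, 76/9, -49/9)

The perpendicular from Q has direction n = (-7, 4, -4): r = (14, 8, -5) + μ(-7, 4, -4).
Substitute into the plane: n·(Q + μn) = -37 gives -46 + 81μ = -37, so μ = 1/9.
Foot = (14, 8, -5) + (1/9)·(-7, 4, -4) = (119/9, 76/9, -49/9).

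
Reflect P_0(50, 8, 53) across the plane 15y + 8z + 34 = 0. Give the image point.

With n = (0, 15, 8), the signed offset is (n·P_0 − (-34))/|n|² = 578/289 = 2.
P_0' = P_0 − 2t·n = (50, 8, 53) − 4·(0, 15, 8) = (50, −52, 21).

(50, -52, 21)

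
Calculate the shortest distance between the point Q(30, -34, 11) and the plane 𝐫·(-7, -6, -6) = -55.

17/11

d = |(-7)·30 + (-6)·(-34) + (-6)·11 − (-55)| / √(49 + 36 + 36) = |-17| / 11 = 17/11.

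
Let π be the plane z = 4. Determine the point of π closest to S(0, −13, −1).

(0, -13, 4)

The perpendicular from S has direction n = (0, 0, 1): r = (0, −13, −1) + μ(0, 0, 1).
Substitute into the plane: n·(S + μn) = 4 gives -1 + 1μ = 4, so μ = 5.
Foot = (0, −13, −1) + 5·(0, 0, 1) = (0, −13, 4).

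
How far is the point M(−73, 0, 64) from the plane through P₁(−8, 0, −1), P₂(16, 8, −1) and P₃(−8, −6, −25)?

5

P₁P₂ = (24, 8, 0) and P₁P₃ = (0, −6, −24), so a normal is n = P₁P₂ × P₁P₃ = (−192, 576, −144).
Then n·(−73, 0, 64) − 1680 = 3120.
|n| = √(36864 + 331776 + 20736) = 624, so the distance is |3120|/624 = 5.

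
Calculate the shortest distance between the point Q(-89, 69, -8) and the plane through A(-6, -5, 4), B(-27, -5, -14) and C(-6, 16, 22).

AB = (-21, 0, -18) and AC = (0, 21, 18), so a normal is n = AB × AC = (378, 378, -441).
Then n·(-89, 69, -8) - (-5922) = 1890.
|n| = √(142884 + 142884 + 194481) = 693, so the distance is |1890|/693 = 30/11.

30/11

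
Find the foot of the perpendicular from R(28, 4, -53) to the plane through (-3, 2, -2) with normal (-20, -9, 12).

n = (-20, -9, 12), |n|² = 625, and n·R − 18 = -1250.
t = -1250/625 = -2, so the foot is R − t·n = (28, 4, -53) − (-2)·(-20, -9, 12) = (-12, -14, -29).

(-12, -14, -29)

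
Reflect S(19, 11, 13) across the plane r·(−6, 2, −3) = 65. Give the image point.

n = (−6, 2, −3), |n|² = 49, n·S − 65 = -196, so t = -196/49 = -4.
Foot F = S − (-4)·n = (−5, 19, 1); the reflection is 2F − S = (−29, 27, −11).

(-29, 27, -11)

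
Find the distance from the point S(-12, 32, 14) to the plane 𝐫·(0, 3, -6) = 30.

Normal vector n = (0, 3, -6), and n·(-12, 32, 14) - 30 = -18.
|n| = √(0 + 9 + 36) = 3√5, so the distance is |-18|/(3√5) = 6√5/5.

6/√5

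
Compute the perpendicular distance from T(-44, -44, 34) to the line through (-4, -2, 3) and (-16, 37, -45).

√2561

A direction vector is d = (-12, 39, -48).
AP = (-40, -42, 31); AP·d = -2646, |AP|² = 4325, |d|² = 3969.
distance² = |AP|² − (AP·d)²/|d|² = 4325 − 7001316/3969 = 2561, so the distance is √2561.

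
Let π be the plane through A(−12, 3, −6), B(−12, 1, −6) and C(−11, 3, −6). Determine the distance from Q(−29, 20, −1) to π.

5

AB = (0, −2, 0) and AC = (1, 0, 0), so a normal is n = AB × AC = (0, 0, 2).
d = |2·(-1) − (-12)| / √(0 + 0 + 4) = |10| / 2 = 5.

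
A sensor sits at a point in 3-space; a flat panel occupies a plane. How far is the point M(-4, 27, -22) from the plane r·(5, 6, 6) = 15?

5/√97

d = |5·(-4) + 6·27 + 6·(-22) − 15| / √(25 + 36 + 36) = |-5| / √97 = 5/√97.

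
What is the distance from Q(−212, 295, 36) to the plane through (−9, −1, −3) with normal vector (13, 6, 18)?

The plane has equation n·(r − (−9, −1, −3)) = 0, i.e. n·r = -177.
d = |13·(-212) + 6·295 + 18·36 − (-177)| / √(169 + 36 + 324) = |-161| / 23 = 7.

7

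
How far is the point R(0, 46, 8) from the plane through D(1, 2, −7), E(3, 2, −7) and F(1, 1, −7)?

DE = (2, 0, 0) and DF = (0, −1, 0), so a normal is n = DE × DF = (0, 0, −2).
n = (0, 0, −2); n·P − 14 = -30; |n| = 2; distance = 30/2 = 15.

15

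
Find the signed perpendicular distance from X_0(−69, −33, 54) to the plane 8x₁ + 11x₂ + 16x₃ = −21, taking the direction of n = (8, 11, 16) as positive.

n·X_0 − (-21) = -30.
|n| = 21, so the signed distance is -30/21 = -10/7.

-10/7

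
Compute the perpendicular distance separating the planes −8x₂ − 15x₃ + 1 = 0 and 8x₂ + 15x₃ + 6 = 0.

7/17

Divide the second equation by -1 to match normals: −8x₂ − 15x₃ = 6.
Both planes have normal n = (0, −8, −15), |n| = 17. Any point on the first plane is at distance |6 − (-1)|/|n| = 7/17 from the second.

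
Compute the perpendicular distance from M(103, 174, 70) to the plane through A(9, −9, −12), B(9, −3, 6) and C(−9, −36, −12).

8

AB = (0, 6, 18) and AC = (−18, −27, 0), so a normal is n = AB × AC = (486, −324, 108).
d = |486·103 + (-324)·174 + 108·70 − 5994| / √(236196 + 104976 + 11664) = |-4752| / 594 = 8.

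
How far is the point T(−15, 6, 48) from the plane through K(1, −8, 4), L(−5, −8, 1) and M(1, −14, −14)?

20√41/41

KL = (−6, 0, −3) and KM = (0, −6, −18), so a normal is n = KL × KM = (−18, −108, 36).
Then n·(−15, 6, 48) − 990 = 360.
|n| = √(324 + 11664 + 1296) = 18√41, so the distance is |360|/(18√41) = 20√41/41.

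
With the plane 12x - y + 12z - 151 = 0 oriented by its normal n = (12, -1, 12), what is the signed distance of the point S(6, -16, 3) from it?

-27/17

n·S − 151 = -27.
|n| = 17, so the signed distance is -27/17.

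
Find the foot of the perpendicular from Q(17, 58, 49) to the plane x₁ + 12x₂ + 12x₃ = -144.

(12, -2, -11)

The perpendicular from Q has direction n = (1, 12, 12): r = (17, 58, 49) + μ(1, 12, 12).
Substitute into the plane: n·(Q + μn) = -144 gives 1301 + 289μ = -144, so μ = -5.
Foot = (17, 58, 49) + (-5)·(1, 12, 12) = (12, -2, -11).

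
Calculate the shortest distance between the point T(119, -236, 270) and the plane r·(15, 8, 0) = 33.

8

Normal vector n = (15, 8, 0), and n·(119, -236, 270) - 33 = -136.
|n| = √(225 + 64 + 0) = 17, so the distance is |-136|/17 = 8.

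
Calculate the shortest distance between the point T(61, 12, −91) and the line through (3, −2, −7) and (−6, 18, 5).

2√2029

A direction vector is d = (−9, 20, 12).
AP = (58, 14, −84); AP·d = -1250, |AP|² = 10616, |d|² = 625.
distance² = |AP|² − (AP·d)²/|d|² = 10616 − 1562500/625 = 8116, so the distance is 2√2029.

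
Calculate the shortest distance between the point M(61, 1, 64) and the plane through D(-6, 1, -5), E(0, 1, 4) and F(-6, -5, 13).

9

DE = (6, 0, 9) and DF = (0, -6, 18), so a normal is n = DE × DF = (54, -108, -36).
Then n·(61, 1, 64) - (-252) = 1134.
|n| = √(2916 + 11664 + 1296) = 126, so the distance is |1134|/126 = 9.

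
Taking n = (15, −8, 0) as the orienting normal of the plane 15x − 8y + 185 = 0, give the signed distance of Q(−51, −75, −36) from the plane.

20/17

n·Q − (-185) = 20.
|n| = 17, so the signed distance is 20/17.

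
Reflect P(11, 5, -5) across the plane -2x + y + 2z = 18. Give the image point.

(-9, 15, 15)

With n = (-2, 1, 2), the signed offset is (n·P − 18)/|n|² = -45/9 = -5.
P' = P − 2t·n = (11, 5, -5) − (-10)·(-2, 1, 2) = (-9, 15, 15).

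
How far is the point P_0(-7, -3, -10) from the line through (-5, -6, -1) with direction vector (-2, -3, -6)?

3√5

Direction vector d = (-2, -3, -6).
AP = (-2, 3, -9); AP·d = 49, |AP|² = 94, |d|² = 49.
distance² = |AP|² − (AP·d)²/|d|² = 94 − 2401/49 = 45, so the distance is 3√5.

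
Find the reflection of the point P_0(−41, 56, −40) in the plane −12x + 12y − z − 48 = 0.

(55, -40, -32)

n = (−12, 12, −1), |n|² = 289, n·P_0 − 48 = 1156, so t = 1156/289 = 4.
Foot F = P_0 − 4·n = (7, 8, −36); the reflection is 2F − P_0 = (55, −40, −32).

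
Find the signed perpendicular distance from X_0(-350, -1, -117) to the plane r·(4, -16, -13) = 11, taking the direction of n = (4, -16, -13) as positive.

n·X_0 − 11 = 126.
|n| = 21, so the signed distance is 126/21 = 6.

6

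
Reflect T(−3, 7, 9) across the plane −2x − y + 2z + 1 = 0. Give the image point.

(5, 11, 1)

With n = (−2, −1, 2), the signed offset is (n·T − (-1))/|n|² = 18/9 = 2.
T' = T − 2t·n = (−3, 7, 9) − 4·(−2, −1, 2) = (5, 11, 1).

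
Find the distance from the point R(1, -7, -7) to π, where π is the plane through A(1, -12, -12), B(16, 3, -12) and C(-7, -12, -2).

AB = (15, 15, 0) and AC = (-8, 0, 10), so a normal is n = AB × AC = (150, -150, 120).
d = |150·1 + (-150)·(-7) + 120·(-7) − 510| / √(22500 + 22500 + 14400) = |-150| / (30√66) = 5√66/66.

5√66/66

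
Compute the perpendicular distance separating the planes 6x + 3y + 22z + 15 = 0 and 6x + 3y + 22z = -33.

18/23

Both planes have normal n = (6, 3, 22), |n| = 23. Any point on the first plane is at distance |(-33) − (-15)|/|n| = 18/23 from the second.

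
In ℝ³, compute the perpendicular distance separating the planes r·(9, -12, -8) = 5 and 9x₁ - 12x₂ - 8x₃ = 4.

Both planes have normal n = (9, -12, -8), |n| = 17. Any point on the first plane is at distance |4 − 5|/|n| = 1/17 from the second.

1/17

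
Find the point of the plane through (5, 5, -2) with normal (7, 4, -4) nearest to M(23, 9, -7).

The perpendicular from M has direction n = (7, 4, -4): r = (23, 9, -7) + μ(7, 4, -4).
Substitute into the plane: n·(M + μn) = 63 gives 225 + 81μ = 63, so μ = -2.
Foot = (23, 9, -7) + (-2)·(7, 4, -4) = (9, 1, 1).

(9, 1, 1)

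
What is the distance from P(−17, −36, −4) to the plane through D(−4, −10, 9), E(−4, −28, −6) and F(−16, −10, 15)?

DE = (0, −18, −15) and DF = (−12, 0, 6), so a normal is n = DE × DF = (−108, 180, −216).
d = |(-108)·(-17) + 180·(-36) + (-216)·(-4) − (-3312)| / √(11664 + 32400 + 46656) = |-468| / (36√70) = 13/√70.

13/√70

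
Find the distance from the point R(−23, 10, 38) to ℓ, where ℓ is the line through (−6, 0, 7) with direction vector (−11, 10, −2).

15√5

Direction vector d = (−11, 10, −2).
AP = (−17, 10, 31); AP·d = 225, |AP|² = 1350, |d|² = 225.
distance² = |AP|² − (AP·d)²/|d|² = 1350 − 50625/225 = 1125, so the distance is 15√5.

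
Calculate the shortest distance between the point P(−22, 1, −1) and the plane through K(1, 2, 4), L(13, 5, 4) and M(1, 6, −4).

KL = (12, 3, 0) and KM = (0, 4, −8), so a normal is n = KL × KM = (−24, 96, 48).
Then n·(−22, 1, −1) − 360 = 216.
|n| = √(576 + 9216 + 2304) = 24√21, so the distance is |216|/(24√21) = 9/√21.

3√21/7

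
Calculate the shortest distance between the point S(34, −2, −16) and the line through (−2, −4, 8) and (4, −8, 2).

6√13

A direction vector is d = (6, −4, −6).
AP = (36, 2, −24); AP·d = 352, |AP|² = 1876, |d|² = 88.
distance² = |AP|² − (AP·d)²/|d|² = 1876 − 123904/88 = 468, so the distance is 6√13.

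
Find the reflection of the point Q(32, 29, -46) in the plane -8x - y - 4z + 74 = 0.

(80/3, 85/3, -146/3)

With n = (-8, -1, -4), the signed offset is (n·Q − (-74))/|n|² = -27/81 = -1/3.
Q' = Q − 2t·n = (32, 29, -46) − (-2/3)·(-8, -1, -4) = (80/3, 85/3, -146/3).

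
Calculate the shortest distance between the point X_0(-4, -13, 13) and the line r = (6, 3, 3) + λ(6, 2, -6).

Direction vector d = (6, 2, -6).
AP = (-10, -16, 10), and AP × d = (76, 0, 76).
|AP × d|² = 11552 and |d|² = 76, so the distance is √(11552/76) = √152 = 2√38.

2√38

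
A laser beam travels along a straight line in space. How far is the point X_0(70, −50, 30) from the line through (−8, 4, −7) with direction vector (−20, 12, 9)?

Direction vector d = (−20, 12, 9).
AP = (78, −54, 37), and AP × d = (−930, −1442, −144).
|AP × d|² = 2965000 and |d|² = 625, so the distance is √(2965000/625) = √4744 = 2√1186.

2√1186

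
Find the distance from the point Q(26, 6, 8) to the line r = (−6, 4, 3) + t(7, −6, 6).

√569

Direction vector d = (7, −6, 6).
AP = (32, 2, 5), and AP × d = (42, −157, −206).
|AP × d|² = 68849 and |d|² = 121, so the distance is √(68849/121) = √569.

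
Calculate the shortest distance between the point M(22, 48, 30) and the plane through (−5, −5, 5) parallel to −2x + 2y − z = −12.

Parallel planes share the normal n = (−2, 2, −1); since (−5, −5, 5) lies on the plane, its equation is −2x + 2y − z = -5.
n = (−2, 2, −1); n·P − (-5) = 27; |n| = 3; distance = 27/3 = 9.

9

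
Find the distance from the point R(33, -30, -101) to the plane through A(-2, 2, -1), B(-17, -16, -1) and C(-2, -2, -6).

AB = (-15, -18, 0) and AC = (0, -4, -5), so a normal is n = AB × AC = (90, -75, 60).
n = (90, -75, 60); n·P − (-390) = -450; |n| = 15√77; distance = 450/(15√77) = 30/√77.

30√77/77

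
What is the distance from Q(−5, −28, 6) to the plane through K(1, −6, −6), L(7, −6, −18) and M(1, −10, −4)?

22√21/21

KL = (6, 0, −12) and KM = (0, −4, 2), so a normal is n = KL × KM = (−48, −12, −24).
Then n·(−5, −28, 6) − 168 = 264.
|n| = √(2304 + 144 + 576) = 12√21, so the distance is |264|/(12√21) = 22/√21.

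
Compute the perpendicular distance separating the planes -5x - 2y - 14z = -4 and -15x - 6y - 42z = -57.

1

Divide the second equation by 3 to match normals: -5x - 2y - 14z = -19.
Both planes have normal n = (-5, -2, -14), |n| = 15. Any point on the first plane is at distance |(-19) − (-4)|/|n| = 15/15 = 1 from the second.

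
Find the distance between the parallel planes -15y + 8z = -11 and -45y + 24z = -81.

Divide the second equation by 3 to match normals: -15y + 8z = -27.
With common normal n = (0, -15, 8) (|n| = 17), the distance is |(-11) − (-27)|/|n| = 16/17.

16/17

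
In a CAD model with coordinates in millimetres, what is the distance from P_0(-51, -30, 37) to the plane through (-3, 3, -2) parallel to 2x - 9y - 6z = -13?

3

Parallel planes share the normal n = (2, -9, -6); since (-3, 3, -2) lies on the plane, its equation is 2x - 9y - 6z = -21.
n = (2, -9, -6); n·P − (-21) = -33; |n| = 11; distance = 33/11 = 3.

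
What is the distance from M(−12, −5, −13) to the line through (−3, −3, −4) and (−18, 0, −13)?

A direction vector is d = (−15, 3, −9).
AP = (−9, −2, −9), and AP × d = (45, 54, −57).
|AP × d|² = 8190 and |d|² = 315, so the distance is √(8190/315) = √26.

√26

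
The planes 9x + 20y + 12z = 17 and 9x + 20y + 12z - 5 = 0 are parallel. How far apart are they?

With common normal n = (9, 20, 12) (|n| = 25), the distance is |17 − 5|/|n| = 12/25.

12/25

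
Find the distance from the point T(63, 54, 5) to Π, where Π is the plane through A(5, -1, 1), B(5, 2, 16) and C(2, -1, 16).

19√51/51

AB = (0, 3, 15) and AC = (-3, 0, 15), so a normal is n = AB × AC = (45, -45, 9).
n = (45, -45, 9); n·P − 279 = 171; |n| = 9√51; distance = 171/(9√51) = 19/√51.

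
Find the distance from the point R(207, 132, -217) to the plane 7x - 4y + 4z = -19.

8

Normal vector n = (7, -4, 4), and n·(207, 132, -217) - (-19) = 72.
|n| = √(49 + 16 + 16) = 9, so the distance is |72|/9 = 8.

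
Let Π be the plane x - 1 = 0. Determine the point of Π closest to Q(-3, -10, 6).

n = (1, 0, 0), |n|² = 1, and n·Q − 1 = -4.
t = -4/1 = -4, so the foot is Q − t·n = (-3, -10, 6) − (-4)·(1, 0, 0) = (1, -10, 6).

(1, -10, 6)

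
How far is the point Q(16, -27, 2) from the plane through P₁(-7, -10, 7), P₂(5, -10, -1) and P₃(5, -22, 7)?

3√17/17

P₁P₂ = (12, 0, -8) and P₁P₃ = (12, -12, 0), so a normal is n = P₁P₂ × P₁P₃ = (-96, -96, -144).
Then n·(16, -27, 2) - 624 = 144.
|n| = √(9216 + 9216 + 20736) = 48√17, so the distance is |144|/(48√17) = 3/√17.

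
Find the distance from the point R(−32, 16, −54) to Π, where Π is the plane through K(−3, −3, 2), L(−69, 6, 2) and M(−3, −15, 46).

KL = (−66, 9, 0) and KM = (0, −12, 44), so a normal is n = KL × KM = (396, 2904, 792).
Then n·(−32, 16, −54) − (−8316) = −660.
|n| = √(156816 + 8433216 + 627264) = 3036, so the distance is |-660|/3036 = 5/23.

5/23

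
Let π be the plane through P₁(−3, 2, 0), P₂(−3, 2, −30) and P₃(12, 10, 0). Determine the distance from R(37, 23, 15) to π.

P₁P₂ = (0, 0, −30) and P₁P₃ = (15, 8, 0), so a normal is n = P₁P₂ × P₁P₃ = (240, −450, 0).
Then n·(37, 23, 15) − (−1620) = 150.
|n| = √(57600 + 202500 + 0) = 510, so the distance is |150|/510 = 5/17.

5/17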